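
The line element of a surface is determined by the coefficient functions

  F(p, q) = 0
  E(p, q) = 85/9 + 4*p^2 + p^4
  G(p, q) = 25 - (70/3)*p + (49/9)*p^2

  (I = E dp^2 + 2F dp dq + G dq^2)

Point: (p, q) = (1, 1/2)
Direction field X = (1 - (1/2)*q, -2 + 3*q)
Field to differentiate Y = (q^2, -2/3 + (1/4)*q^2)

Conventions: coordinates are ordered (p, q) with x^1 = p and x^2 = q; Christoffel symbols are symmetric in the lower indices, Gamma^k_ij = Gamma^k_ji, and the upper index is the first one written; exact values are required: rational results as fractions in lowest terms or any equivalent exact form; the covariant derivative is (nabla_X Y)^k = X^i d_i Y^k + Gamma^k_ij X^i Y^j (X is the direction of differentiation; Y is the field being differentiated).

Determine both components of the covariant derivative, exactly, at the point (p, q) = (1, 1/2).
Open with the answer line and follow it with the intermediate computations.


Answer: (nabla_X Y)^p = -911/3120, (nabla_X Y)^q = 195/512

E = 130/9, F = 0, G = 64/9 at the point
E_p = 12, E_q = 0, F_p = 0, F_q = 0, G_p = -112/9, G_q = 0
EG - F^2 = 8320/81;  g^inv = (81/8320) * [[64/9, 0], [0, 130/9]]
first-kind symbols [ij,l] = (1/2)(d_i g_jl + d_j g_il - d_l g_ij): [pp,p] = E_p/2 = 6, [pp,q] = F_p - E_q/2 = 0, [pq,p] = E_q/2 = 0, [pq,q] = G_p/2 = -56/9, [qq,p] = F_q - G_p/2 = 56/9, [qq,q] = G_q/2 = 0
Gamma^p_ij = (G*[ij,p] - F*[ij,q])/(EG - F^2), Gamma^q_ij = (E*[ij,q] - F*[ij,p])/(EG - F^2)
Gamma_ppp = 27/65, Gamma_ppq = 0, Gamma_pqq = 28/65, Gamma_qpp = 0, Gamma_qpq = -7/8, Gamma_qqq = 0
X = (3/4, -1/2), Y = (1/4, -29/48) at the point


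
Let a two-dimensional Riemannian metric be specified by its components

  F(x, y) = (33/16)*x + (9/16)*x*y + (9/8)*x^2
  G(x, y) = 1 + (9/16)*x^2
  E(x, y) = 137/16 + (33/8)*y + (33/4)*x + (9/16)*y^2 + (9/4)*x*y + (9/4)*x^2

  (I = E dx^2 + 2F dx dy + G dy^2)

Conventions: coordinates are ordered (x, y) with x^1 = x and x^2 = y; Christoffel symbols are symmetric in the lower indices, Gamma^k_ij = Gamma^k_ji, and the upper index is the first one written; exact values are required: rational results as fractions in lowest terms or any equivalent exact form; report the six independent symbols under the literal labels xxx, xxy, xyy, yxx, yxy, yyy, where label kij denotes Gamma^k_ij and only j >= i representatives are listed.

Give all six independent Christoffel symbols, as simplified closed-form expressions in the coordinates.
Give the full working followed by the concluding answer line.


E = 137/16 + (33/8)*y + (33/4)*x + (9/16)*y^2 + (9/4)*x*y + (9/4)*x^2; F = (33/16)*x + (9/16)*x*y + (9/8)*x^2; G = 1 + (9/16)*x^2
Gamma^k_ij = (1/2) g^{kl} (d_i g_jl + d_j g_il - d_l g_ij), with g^inv = (1/(EG-F^2)) [[G, -F], [-F, E]]
first partials: E_x = 33/4 + (9/4)*y + (9/2)*x, E_y = 33/8 + (9/8)*y + (9/4)*x, F_x = 33/16 + (9/16)*y + (9/4)*x, F_y = (9/16)*x, G_x = (9/8)*x, G_y = 0
D = EG - F^2 = 137/16 + (33/8)*y + (33/4)*x + (9/16)*y^2 + (9/4)*x*y + (45/16)*x^2
expanded: Gamma^x_xx = (G E_x - 2F F_x + F E_y)/(2D), Gamma^x_xy = (G E_y - F G_x)/(2D), Gamma^x_yy = (2G F_y - G G_x - F G_y)/(2D), Gamma^y_xx = (2E F_x - E E_y - F E_x)/(2D), Gamma^y_xy = (E G_x - F E_y)/(2D), Gamma^y_yy = (E G_y - 2F F_y + F G_x)/(2D); substitute and cancel common factors

Answer: Gamma_xxx = (36*x + 18*y + 66)/(45*x^2 + 36*x*y + 132*x + 9*y^2 + 66*y + 137), Gamma_xxy = (18*x + 9*y + 33)/(45*x^2 + 36*x*y + 132*x + 9*y^2 + 66*y + 137), Gamma_xyy = 0, Gamma_yxx = 18*x/(45*x^2 + 36*x*y + 132*x + 9*y^2 + 66*y + 137), Gamma_yxy = 9*x/(45*x^2 + 36*x*y + 132*x + 9*y^2 + 66*y + 137), Gamma_yyy = 0


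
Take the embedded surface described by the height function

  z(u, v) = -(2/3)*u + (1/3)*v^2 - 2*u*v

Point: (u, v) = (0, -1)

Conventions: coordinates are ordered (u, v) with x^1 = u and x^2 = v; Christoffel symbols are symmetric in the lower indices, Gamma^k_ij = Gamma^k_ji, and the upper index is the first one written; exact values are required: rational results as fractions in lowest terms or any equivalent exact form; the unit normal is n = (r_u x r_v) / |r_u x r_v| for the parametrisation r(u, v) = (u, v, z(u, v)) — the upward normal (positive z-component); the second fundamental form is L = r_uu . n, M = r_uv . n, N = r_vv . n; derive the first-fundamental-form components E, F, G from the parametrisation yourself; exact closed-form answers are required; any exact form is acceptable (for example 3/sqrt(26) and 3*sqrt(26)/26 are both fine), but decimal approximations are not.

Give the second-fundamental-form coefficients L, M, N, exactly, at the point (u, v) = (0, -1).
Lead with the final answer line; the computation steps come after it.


Answer: L = 0, M = -6*sqrt(29)/29, N = 2*sqrt(29)/29

z_u = 4/3, z_v = -2/3, z_uu = 0, z_uv = -2, z_vv = 2/3
E = 25/9, F = -8/9, G = 13/9; answer radicand W^2 = 29/9
unnormalised second-form numerators: l = 0, m = -2, n = 2/3; L = l/sqrt(29/9), and similarly M = m/sqrt(W^2), N = n/sqrt(W^2)


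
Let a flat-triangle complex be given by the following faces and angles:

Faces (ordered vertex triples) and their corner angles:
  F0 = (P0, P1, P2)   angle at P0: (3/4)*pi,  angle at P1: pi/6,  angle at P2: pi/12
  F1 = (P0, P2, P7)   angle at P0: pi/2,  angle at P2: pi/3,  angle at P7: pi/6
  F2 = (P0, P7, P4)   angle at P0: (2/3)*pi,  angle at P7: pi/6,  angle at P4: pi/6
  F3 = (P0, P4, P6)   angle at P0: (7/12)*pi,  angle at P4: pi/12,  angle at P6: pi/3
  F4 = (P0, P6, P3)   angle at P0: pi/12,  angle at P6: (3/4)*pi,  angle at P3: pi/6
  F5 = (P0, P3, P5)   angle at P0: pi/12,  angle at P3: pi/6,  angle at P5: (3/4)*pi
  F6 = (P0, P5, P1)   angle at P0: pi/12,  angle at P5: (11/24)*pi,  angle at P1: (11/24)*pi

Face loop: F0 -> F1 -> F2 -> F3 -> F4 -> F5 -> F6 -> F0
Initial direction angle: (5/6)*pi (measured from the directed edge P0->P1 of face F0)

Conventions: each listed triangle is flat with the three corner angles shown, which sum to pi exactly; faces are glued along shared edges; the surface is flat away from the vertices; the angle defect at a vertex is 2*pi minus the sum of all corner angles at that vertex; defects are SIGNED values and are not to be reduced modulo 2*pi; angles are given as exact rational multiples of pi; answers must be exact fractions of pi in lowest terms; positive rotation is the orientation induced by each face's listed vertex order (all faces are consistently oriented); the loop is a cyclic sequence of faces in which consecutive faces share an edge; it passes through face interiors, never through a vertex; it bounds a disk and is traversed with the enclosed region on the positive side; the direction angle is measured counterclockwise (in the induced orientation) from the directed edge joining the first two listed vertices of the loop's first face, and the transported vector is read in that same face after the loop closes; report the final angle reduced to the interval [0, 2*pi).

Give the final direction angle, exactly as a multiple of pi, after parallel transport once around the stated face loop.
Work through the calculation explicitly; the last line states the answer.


enclosed vertex P0: corner angles sum to (11/4)*pi, defect = 2*pi - (11/4)*pi = (-3/4)*pi
adding the enclosed defects to the starting angle (mod 2*pi, induced orientation) gives the holonomy
final angle = (5/6)*pi - (3/4)*pi = pi/12 (mod 2*pi)

Answer: final direction angle = pi/12


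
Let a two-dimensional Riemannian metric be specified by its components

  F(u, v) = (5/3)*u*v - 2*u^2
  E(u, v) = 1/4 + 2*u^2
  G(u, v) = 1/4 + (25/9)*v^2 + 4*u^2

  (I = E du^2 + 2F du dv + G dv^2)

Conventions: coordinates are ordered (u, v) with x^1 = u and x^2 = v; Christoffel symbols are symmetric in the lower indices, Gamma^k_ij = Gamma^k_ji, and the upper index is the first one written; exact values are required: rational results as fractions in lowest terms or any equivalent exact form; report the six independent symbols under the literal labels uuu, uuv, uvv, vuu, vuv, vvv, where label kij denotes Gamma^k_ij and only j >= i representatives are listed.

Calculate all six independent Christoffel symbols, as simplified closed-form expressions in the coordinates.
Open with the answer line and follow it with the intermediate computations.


Answer: Gamma_uuu = (1440*u^2*v + 400*u*v^2 + 72*u)/(576*u^4 + 960*u^3*v + 400*u^2*v^2 + 216*u^2 + 100*v^2 + 9), Gamma_uuv = (1152*u^3 - 960*u^2*v)/(576*u^4 + 960*u^3*v + 400*u^2*v^2 + 216*u^2 + 100*v^2 + 9), Gamma_uvv = (-1344*u^3 + 800*u^2*v - 1600*u*v^2 - 84*u)/(576*u^4 + 960*u^3*v + 400*u^2*v^2 + 216*u^2 + 100*v^2 + 9), Gamma_vuu = (-576*u^3 - 144*u + 60*v)/(576*u^4 + 960*u^3*v + 400*u^2*v^2 + 216*u^2 + 100*v^2 + 9), Gamma_vuv = (1152*u^3 + 144*u)/(576*u^4 + 960*u^3*v + 400*u^2*v^2 + 216*u^2 + 100*v^2 + 9), Gamma_vvv = (-672*u^3 + 1360*u^2*v + 100*v)/(576*u^4 + 960*u^3*v + 400*u^2*v^2 + 216*u^2 + 100*v^2 + 9)

E = 1/4 + 2*u^2; F = (5/3)*u*v - 2*u^2; G = 1/4 + (25/9)*v^2 + 4*u^2
Gamma^k_ij = (1/2) g^{kl} (d_i g_jl + d_j g_il - d_l g_ij), with g^inv = (1/(EG-F^2)) [[G, -F], [-F, E]]
first partials: E_u = 4*u, E_v = 0, F_u = (5/3)*v - 4*u, F_v = (5/3)*u, G_u = 8*u, G_v = (50/9)*v
D = EG - F^2 = 1/16 + (25/36)*v^2 + (3/2)*u^2 + (25/9)*u^2*v^2 + (20/3)*u^3*v + 4*u^4
expanded: Gamma^u_uu = (G E_u - 2F F_u + F E_v)/(2D), Gamma^u_uv = (G E_v - F G_u)/(2D), Gamma^u_vv = (2G F_v - G G_u - F G_v)/(2D), Gamma^v_uu = (2E F_u - E E_v - F E_u)/(2D), Gamma^v_uv = (E G_u - F E_v)/(2D), Gamma^v_vv = (E G_v - 2F F_v + F G_u)/(2D); substitute and cancel common factors


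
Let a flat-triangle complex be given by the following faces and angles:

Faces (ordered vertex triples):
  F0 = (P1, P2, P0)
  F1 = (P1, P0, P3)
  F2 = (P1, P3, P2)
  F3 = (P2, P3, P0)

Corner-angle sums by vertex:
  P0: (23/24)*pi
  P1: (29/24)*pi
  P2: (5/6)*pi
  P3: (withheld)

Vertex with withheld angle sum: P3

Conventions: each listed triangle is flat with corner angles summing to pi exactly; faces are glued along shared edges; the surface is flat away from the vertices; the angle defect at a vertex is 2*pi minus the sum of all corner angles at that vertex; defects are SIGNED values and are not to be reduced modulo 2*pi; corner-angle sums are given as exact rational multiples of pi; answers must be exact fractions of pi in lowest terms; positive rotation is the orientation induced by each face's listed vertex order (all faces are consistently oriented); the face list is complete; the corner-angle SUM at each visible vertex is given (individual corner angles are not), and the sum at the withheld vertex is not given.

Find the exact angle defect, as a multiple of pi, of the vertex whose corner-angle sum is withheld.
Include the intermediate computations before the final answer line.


V = 4, E = 6, F = 4; chi = V - E + F = 2
Gauss-Bonnet: total defect = 2*pi*chi = 4*pi; visible defects sum to 3*pi

Answer: defect(P3) = pi


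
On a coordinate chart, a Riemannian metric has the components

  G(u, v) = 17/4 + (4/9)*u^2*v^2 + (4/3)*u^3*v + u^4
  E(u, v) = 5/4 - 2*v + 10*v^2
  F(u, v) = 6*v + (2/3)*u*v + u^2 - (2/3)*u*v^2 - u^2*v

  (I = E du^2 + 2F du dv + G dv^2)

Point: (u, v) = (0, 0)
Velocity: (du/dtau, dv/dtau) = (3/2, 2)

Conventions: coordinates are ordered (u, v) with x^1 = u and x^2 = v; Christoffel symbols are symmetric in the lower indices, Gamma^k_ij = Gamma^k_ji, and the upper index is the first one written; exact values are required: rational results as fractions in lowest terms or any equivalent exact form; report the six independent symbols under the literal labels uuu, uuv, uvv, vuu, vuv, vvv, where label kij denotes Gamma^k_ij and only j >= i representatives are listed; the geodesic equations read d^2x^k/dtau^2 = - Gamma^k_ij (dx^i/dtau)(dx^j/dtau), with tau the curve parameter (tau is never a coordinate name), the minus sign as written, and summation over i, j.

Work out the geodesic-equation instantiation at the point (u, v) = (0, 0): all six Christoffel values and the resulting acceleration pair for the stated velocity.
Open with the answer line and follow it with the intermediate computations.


Answer: Gamma_uuu = 0, Gamma_uuv = -4/5, Gamma_uvv = 24/5, Gamma_vuu = 4/17, Gamma_vuv = 0, Gamma_vvv = 0; accelerations (d^2u/dtau^2, d^2v/dtau^2) = (-72/5, -9/17)

E = 5/4, F = 0, G = 17/4 at the point
E_u = 0, E_v = -2, F_u = 0, F_v = 6, G_u = 0, G_v = 0
EG - F^2 = 85/16;  g^inv = (16/85) * [[17/4, 0], [0, 5/4]]
first-kind symbols [ij,l] = (1/2)(d_i g_jl + d_j g_il - d_l g_ij): [uu,u] = E_u/2 = 0, [uu,v] = F_u - E_v/2 = 1, [uv,u] = E_v/2 = -1, [uv,v] = G_u/2 = 0, [vv,u] = F_v - G_u/2 = 6, [vv,v] = G_v/2 = 0
Gamma^u_ij = (G*[ij,u] - F*[ij,v])/(EG - F^2), Gamma^v_ij = (E*[ij,v] - F*[ij,u])/(EG - F^2)
Gamma_uuu = 0, Gamma_uuv = -4/5, Gamma_uvv = 24/5, Gamma_vuu = 4/17, Gamma_vuv = 0, Gamma_vvv = 0
d^2u/dtau^2 = -(Gamma_uuu*(3/2)^2 + 2*Gamma_uuv*(3/2)*(2) + Gamma_uvv*(2)^2) = -72/5
d^2v/dtau^2 = -(Gamma_vuu*(3/2)^2 + 2*Gamma_vuv*(3/2)*(2) + Gamma_vvv*(2)^2) = -9/17


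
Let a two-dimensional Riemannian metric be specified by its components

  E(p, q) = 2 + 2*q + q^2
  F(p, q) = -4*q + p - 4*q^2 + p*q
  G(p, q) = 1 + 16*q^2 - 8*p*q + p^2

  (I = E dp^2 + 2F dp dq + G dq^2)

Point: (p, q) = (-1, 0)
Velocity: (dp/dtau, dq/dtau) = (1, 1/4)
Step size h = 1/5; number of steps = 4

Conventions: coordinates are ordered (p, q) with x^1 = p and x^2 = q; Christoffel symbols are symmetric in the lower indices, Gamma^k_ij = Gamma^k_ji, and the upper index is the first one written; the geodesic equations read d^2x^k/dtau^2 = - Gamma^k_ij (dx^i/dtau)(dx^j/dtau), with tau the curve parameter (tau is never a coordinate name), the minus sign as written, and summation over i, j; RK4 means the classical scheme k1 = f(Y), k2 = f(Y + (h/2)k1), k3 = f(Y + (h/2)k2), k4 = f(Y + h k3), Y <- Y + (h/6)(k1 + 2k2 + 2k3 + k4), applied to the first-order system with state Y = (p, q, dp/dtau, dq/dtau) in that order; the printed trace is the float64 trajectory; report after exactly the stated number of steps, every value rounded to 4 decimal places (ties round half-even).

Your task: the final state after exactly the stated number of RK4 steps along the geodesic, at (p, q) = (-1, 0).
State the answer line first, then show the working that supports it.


Answer: p = -0.2253, q = 0.2242, dp/dtau = 0.9393, dq/dtau = 0.3072

f(Y) = (dp/dtau, dq/dtau, -Gamma^p_ij Y'^i Y'^j, -Gamma^q_ij Y'^i Y'^j) with the Gammas evaluated at the stage position; h = 0.200000; intermediate values shown to 6 dp
step 0: p = -1.0000, q = 0.0000, dp/dtau = 1.0000, dq/dtau = 0.2500
step 1:
  k1: at (p, q) = (-1.000000, 0.000000), (dp/dtau, dq/dtau) = (1.000000, 0.250000); Gamma_ppp = 0.000000, Gamma_ppq = 0.333333, Gamma_pqq = -1.333333, Gamma_qpp = 0.000000, Gamma_qpq = -0.333333, Gamma_qqq = 1.333333; k1 = (1.000000, 0.250000, -0.083333, 0.083333)
  k2: at (p, q) = (-0.900000, 0.025000), (dp/dtau, dq/dtau) = (0.991667, 0.258333); Gamma_ppp = 0.000000, Gamma_ppq = 0.335997, Gamma_pqq = -1.343987, Gamma_qpp = 0.000000, Gamma_qpq = -0.327802, Gamma_qqq = 1.311207; k2 = (0.991667, 0.258333, -0.082459, 0.080448)
  k3: at (p, q) = (-0.900833, 0.025833), (dp/dtau, dq/dtau) = (0.991754, 0.258045); Gamma_ppp = 0.000000, Gamma_ppq = 0.335165, Gamma_pqq = -1.340659, Gamma_qpp = 0.000000, Gamma_qpq = -0.328086, Gamma_qqq = 1.312343; k3 = (0.991754, 0.258045, -0.082278, 0.080540)
  k4: at (p, q) = (-0.801649, 0.051609), (dp/dtau, dq/dtau) = (0.983544, 0.266108); Gamma_ppp = 0.000000, Gamma_ppq = 0.336826, Gamma_pqq = -1.347303, Gamma_qpp = 0.000000, Gamma_qpq = -0.322885, Gamma_qqq = 1.291540; k4 = (0.983544, 0.266108, -0.080907, 0.077558)
  Y <- Y + (h/6)(k1 + 2k2 + 2k3 + k4): p = -0.8017, q = 0.0516, dp/dtau = 0.9835, dq/dtau = 0.2661
step 2:
  k1: at (p, q) = (-0.801654, 0.051629), (dp/dtau, dq/dtau) = (0.983543, 0.266096); Gamma_ppp = 0.000000, Gamma_ppq = 0.336809, Gamma_pqq = -1.347237, Gamma_qpp = 0.000000, Gamma_qpq = -0.322890, Gamma_qqq = 1.291561; k1 = (0.983543, 0.266096, -0.080903, 0.077560)
  k2: at (p, q) = (-0.703300, 0.078238), (dp/dtau, dq/dtau) = (0.975453, 0.273852); Gamma_ppp = 0.000000, Gamma_ppq = 0.337438, Gamma_pqq = -1.349752, Gamma_qpp = 0.000000, Gamma_qpq = -0.318039, Gamma_qqq = 1.272158; k2 = (0.975453, 0.273852, -0.079055, 0.074510)
  k3: at (p, q) = (-0.704109, 0.079014), (dp/dtau, dq/dtau) = (0.975637, 0.273547); Gamma_ppp = 0.000000, Gamma_ppq = 0.336665, Gamma_pqq = -1.346661, Gamma_qpp = 0.000000, Gamma_qpq = -0.318303, Gamma_qqq = 1.273214; k3 = (0.975637, 0.273547, -0.078932, 0.074627)
  k4: at (p, q) = (-0.606526, 0.106338), (dp/dtau, dq/dtau) = (0.967756, 0.281021); Gamma_ppp = 0.000000, Gamma_ppq = 0.336400, Gamma_pqq = -1.345600, Gamma_qpp = 0.000000, Gamma_qpq = -0.313759, Gamma_qqq = 1.255038; k4 = (0.967756, 0.281021, -0.076709, 0.071546)
  Y <- Y + (h/6)(k1 + 2k2 + 2k3 + k4): p = -0.6065, q = 0.1064, dp/dtau = 0.9678, dq/dtau = 0.2810
step 3:
  k1: at (p, q) = (-0.606538, 0.106359), (dp/dtau, dq/dtau) = (0.967757, 0.281008); Gamma_ppp = 0.000000, Gamma_ppq = 0.336381, Gamma_pqq = -1.345525, Gamma_qpp = 0.000000, Gamma_qpq = -0.313765, Gamma_qqq = 1.255061; k1 = (0.967757, 0.281008, -0.076706, 0.071549)
  k2: at (p, q) = (-0.509762, 0.134460), (dp/dtau, dq/dtau) = (0.960086, 0.288163); Gamma_ppp = 0.000000, Gamma_ppq = 0.335196, Gamma_pqq = -1.340783, Gamma_qpp = 0.000000, Gamma_qpq = -0.309532, Gamma_qqq = 1.238129; k2 = (0.960086, 0.288163, -0.074136, 0.068459)
  k3: at (p, q) = (-0.510529, 0.135176), (dp/dtau, dq/dtau) = (0.960343, 0.287854); Gamma_ppp = 0.000000, Gamma_ppq = 0.334494, Gamma_pqq = -1.337975, Gamma_qpp = 0.000000, Gamma_qpq = -0.309759, Gamma_qqq = 1.239035; k3 = (0.960343, 0.287854, -0.074069, 0.068592)
  k4: at (p, q) = (-0.414469, 0.163930), (dp/dtau, dq/dtau) = (0.952943, 0.294727); Gamma_ppp = 0.000000, Gamma_ppq = 0.332548, Gamma_pqq = -1.330191, Gamma_qpp = 0.000000, Gamma_qpq = -0.305765, Gamma_qqq = 1.223060; k4 = (0.952943, 0.294727, -0.071252, 0.065513)
  Y <- Y + (h/6)(k1 + 2k2 + 2k3 + k4): p = -0.4145, q = 0.1640, dp/dtau = 0.9529, dq/dtau = 0.2947
step 4:
  k1: at (p, q) = (-0.414486, 0.163952), (dp/dtau, dq/dtau) = (0.952944, 0.294714); Gamma_ppp = 0.000000, Gamma_ppq = 0.332528, Gamma_pqq = -1.330113, Gamma_qpp = 0.000000, Gamma_qpq = -0.305771, Gamma_qqq = 1.223083; k1 = (0.952944, 0.294714, -0.071250, 0.065517)
  k2: at (p, q) = (-0.319191, 0.193423), (dp/dtau, dq/dtau) = (0.945819, 0.301265); Gamma_ppp = 0.000000, Gamma_ppq = 0.329798, Gamma_pqq = -1.319191, Gamma_qpp = 0.000000, Gamma_qpq = -0.302014, Gamma_qqq = 1.208056; k2 = (0.945819, 0.301265, -0.068216, 0.062469)
  k3: at (p, q) = (-0.319904, 0.194078), (dp/dtau, dq/dtau) = (0.946123, 0.300961); Gamma_ppp = 0.000000, Gamma_ppq = 0.329173, Gamma_pqq = -1.316691, Gamma_qpp = 0.000000, Gamma_qpq = -0.302195, Gamma_qqq = 1.208780; k3 = (0.946123, 0.300961, -0.068199, 0.062609)
  k4: at (p, q) = (-0.225261, 0.224144), (dp/dtau, dq/dtau) = (0.939305, 0.307236); Gamma_ppp = 0.000000, Gamma_ppq = 0.325826, Gamma_pqq = -1.303305, Gamma_qpp = 0.000000, Gamma_qpq = -0.298595, Gamma_qqq = 1.194382; k4 = (0.939305, 0.307236, -0.065035, 0.059600)
  Y <- Y + (h/6)(k1 + 2k2 + 2k3 + k4): p = -0.2253, q = 0.2242, dp/dtau = 0.9393, dq/dtau = 0.3072


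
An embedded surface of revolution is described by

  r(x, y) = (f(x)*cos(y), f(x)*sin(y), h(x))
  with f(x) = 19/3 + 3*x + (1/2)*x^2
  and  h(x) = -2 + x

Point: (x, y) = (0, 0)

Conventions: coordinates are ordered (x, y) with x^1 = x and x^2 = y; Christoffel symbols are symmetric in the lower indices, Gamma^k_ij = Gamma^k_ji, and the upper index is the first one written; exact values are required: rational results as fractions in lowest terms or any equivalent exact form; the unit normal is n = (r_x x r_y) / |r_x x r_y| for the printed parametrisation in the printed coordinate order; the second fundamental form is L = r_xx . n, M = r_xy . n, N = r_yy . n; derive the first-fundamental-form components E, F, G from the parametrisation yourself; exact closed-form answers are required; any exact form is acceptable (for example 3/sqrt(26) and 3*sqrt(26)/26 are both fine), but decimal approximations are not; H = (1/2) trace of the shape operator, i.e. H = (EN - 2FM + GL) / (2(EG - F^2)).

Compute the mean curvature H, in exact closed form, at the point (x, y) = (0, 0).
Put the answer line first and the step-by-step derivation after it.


Answer: H = 11*sqrt(10)/3800

f = 19/3, f' = 3, f'' = 1, h' = 1, h'' = 0
E = 10, F = 0, G = 361/9; answer radicand W^2 = 10
unnormalised second-form numerators: l = -1, m = 0, n = 19/3; L = l/sqrt(10), and similarly M = m/sqrt(W^2), N = n/sqrt(W^2)
H = (E*n - 2*F*m + G*l) / (2*(EG - F^2)*sqrt(W^2)); E*n - 2*F*m + G*l = 209/9, EG - F^2 = 3610/9, so H = (11/380)/sqrt(10)


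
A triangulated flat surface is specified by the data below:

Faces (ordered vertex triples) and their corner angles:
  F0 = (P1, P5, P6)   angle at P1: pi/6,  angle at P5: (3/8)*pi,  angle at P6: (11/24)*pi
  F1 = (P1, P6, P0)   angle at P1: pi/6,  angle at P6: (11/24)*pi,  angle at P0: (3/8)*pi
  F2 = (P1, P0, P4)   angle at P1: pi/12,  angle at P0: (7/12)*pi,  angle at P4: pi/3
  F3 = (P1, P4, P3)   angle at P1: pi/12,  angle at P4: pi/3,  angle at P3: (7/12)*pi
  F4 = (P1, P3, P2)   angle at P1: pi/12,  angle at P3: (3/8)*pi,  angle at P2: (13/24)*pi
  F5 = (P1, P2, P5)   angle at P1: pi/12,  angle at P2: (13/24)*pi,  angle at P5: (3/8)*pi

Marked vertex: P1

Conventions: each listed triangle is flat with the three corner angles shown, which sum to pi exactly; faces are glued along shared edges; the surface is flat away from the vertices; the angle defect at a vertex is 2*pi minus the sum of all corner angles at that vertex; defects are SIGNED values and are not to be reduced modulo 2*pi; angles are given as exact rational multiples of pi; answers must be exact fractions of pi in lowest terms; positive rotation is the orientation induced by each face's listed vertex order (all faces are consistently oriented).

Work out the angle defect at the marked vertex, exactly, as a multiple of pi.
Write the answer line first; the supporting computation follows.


Answer: defect(P1) = (4/3)*pi

Sum of corner angles at P1: (2/3)*pi
defect = 2*pi - (2/3)*pi


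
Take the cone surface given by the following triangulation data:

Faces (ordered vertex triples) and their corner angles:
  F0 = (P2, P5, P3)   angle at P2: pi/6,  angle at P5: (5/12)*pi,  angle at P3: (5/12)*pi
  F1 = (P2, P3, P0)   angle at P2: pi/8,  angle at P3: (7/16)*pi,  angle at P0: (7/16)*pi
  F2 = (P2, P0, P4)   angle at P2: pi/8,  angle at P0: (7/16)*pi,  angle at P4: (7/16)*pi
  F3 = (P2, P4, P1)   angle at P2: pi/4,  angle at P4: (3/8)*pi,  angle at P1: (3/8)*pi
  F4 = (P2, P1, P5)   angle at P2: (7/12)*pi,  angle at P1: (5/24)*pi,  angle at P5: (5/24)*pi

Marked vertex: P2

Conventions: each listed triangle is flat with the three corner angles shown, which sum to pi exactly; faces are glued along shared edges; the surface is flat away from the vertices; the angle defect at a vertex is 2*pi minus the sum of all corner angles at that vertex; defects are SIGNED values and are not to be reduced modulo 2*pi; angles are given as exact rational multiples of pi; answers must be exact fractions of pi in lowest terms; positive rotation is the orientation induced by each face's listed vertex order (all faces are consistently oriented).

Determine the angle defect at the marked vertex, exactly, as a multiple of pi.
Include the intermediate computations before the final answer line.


Sum of corner angles at P2: (5/4)*pi
defect = 2*pi - (5/4)*pi

Answer: defect(P2) = (3/4)*pi


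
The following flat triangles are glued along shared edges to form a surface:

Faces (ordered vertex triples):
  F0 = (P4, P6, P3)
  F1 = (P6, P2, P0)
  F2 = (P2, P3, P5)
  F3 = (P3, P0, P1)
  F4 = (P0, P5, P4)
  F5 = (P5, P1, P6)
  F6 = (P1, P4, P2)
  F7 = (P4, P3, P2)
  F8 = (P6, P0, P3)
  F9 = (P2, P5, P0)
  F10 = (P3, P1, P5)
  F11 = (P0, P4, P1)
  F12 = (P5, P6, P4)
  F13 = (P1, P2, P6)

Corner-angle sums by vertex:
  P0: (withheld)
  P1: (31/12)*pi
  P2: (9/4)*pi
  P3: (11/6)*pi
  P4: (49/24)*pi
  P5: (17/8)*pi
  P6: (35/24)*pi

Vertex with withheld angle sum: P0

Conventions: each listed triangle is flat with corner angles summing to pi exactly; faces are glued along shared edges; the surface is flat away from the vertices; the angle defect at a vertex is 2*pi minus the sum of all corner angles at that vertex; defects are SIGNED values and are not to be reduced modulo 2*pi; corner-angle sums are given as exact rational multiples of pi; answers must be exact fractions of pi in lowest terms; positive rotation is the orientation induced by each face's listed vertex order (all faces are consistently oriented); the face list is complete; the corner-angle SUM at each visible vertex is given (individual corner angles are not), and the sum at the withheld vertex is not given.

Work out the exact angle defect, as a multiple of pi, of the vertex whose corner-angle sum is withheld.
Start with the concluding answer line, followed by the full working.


Answer: defect(P0) = (7/24)*pi

V = 7, E = 21, F = 14; chi = V - E + F = 0
Gauss-Bonnet: total defect = 2*pi*chi = 0; visible defects sum to (-7/24)*pi


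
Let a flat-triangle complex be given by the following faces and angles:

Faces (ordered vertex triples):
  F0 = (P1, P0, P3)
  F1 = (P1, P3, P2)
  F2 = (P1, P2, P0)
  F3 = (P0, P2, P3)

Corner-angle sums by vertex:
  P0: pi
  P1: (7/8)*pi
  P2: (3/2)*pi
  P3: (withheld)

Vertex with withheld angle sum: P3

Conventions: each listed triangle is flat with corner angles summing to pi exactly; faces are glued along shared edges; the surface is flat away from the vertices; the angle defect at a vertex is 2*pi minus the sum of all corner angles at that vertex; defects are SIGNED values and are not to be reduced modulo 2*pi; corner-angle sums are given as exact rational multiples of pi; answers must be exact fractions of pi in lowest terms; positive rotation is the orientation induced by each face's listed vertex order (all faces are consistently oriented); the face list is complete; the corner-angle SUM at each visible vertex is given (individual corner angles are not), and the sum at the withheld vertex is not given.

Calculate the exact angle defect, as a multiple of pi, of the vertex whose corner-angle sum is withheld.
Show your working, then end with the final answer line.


V = 4, E = 6, F = 4; chi = V - E + F = 2
Gauss-Bonnet: total defect = 2*pi*chi = 4*pi; visible defects sum to (21/8)*pi

Answer: defect(P3) = (11/8)*pi


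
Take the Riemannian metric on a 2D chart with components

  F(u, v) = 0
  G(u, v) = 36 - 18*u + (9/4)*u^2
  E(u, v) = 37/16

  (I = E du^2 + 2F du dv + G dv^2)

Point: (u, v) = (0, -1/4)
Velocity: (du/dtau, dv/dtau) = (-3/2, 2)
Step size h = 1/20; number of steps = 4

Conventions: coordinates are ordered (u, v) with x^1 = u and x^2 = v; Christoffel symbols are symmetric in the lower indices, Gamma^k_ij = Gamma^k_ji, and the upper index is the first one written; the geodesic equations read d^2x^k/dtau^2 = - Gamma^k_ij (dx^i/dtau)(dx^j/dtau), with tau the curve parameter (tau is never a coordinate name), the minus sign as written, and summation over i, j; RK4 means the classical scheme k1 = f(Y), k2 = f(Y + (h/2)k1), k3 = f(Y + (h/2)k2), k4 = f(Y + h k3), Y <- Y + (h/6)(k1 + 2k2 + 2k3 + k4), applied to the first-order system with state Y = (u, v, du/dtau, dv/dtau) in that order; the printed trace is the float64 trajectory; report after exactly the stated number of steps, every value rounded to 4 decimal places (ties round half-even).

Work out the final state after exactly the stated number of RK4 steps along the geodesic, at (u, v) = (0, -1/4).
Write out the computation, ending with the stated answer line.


f(Y) = (du/dtau, dv/dtau, -Gamma^u_ij Y'^i Y'^j, -Gamma^v_ij Y'^i Y'^j) with the Gammas evaluated at the stage position; h = 0.050000; intermediate values shown to 6 dp
step 0: u = 0.0000, v = -0.2500, du/dtau = -1.5000, dv/dtau = 2.0000
step 1:
  k1: at (u, v) = (0.000000, -0.250000), (du/dtau, dv/dtau) = (-1.500000, 2.000000); Gamma_uuu = 0.000000, Gamma_uuv = 0.000000, Gamma_uvv = 3.891892, Gamma_vuu = 0.000000, Gamma_vuv = -0.250000, Gamma_vvv = 0.000000; k1 = (-1.500000, 2.000000, -15.567568, -1.500000)
  k2: at (u, v) = (-0.037500, -0.200000), (du/dtau, dv/dtau) = (-1.889189, 1.962500); Gamma_uuu = 0.000000, Gamma_uuv = 0.000000, Gamma_uvv = 3.928378, Gamma_vuu = 0.000000, Gamma_vuv = -0.247678, Gamma_vvv = 0.000000; k2 = (-1.889189, 1.962500, -15.129781, -1.836549)
  k3: at (u, v) = (-0.047230, -0.200937), (du/dtau, dv/dtau) = (-1.878245, 1.954086); Gamma_uuu = 0.000000, Gamma_uuv = 0.000000, Gamma_uvv = 3.937845, Gamma_vuu = 0.000000, Gamma_vuv = -0.247083, Gamma_vvv = 0.000000; k3 = (-1.878245, 1.954086, -15.036477, -1.813711)
  k4: at (u, v) = (-0.093912, -0.152296), (du/dtau, dv/dtau) = (-2.251824, 1.909314); Gamma_uuu = 0.000000, Gamma_uuv = 0.000000, Gamma_uvv = 3.983266, Gamma_vuu = 0.000000, Gamma_vuv = -0.244265, Gamma_vvv = 0.000000; k4 = (-2.251824, 1.909314, -14.520923, -2.100406)
  Y <- Y + (h/6)(k1 + 2k2 + 2k3 + k4): u = -0.0941, v = -0.1521, du/dtau = -2.2535, dv/dtau = 1.9092
step 2:
  k1: at (u, v) = (-0.094056, -0.152146), (du/dtau, dv/dtau) = (-2.253508, 1.909159); Gamma_uuu = 0.000000, Gamma_uuv = 0.000000, Gamma_uvv = 3.983406, Gamma_vuu = 0.000000, Gamma_vuv = -0.244257, Gamma_vvv = 0.000000; k1 = (-2.253508, 1.909159, -14.519067, -2.101733)
  k2: at (u, v) = (-0.150393, -0.104417), (du/dtau, dv/dtau) = (-2.616485, 1.856616); Gamma_uuu = 0.000000, Gamma_uuv = 0.000000, Gamma_uvv = 4.038221, Gamma_vuu = 0.000000, Gamma_vuv = -0.240941, Gamma_vvv = 0.000000; k2 = (-2.616485, 1.856616, -13.919834, -2.340890)
  k3: at (u, v) = (-0.159468, -0.105731), (du/dtau, dv/dtau) = (-2.601504, 1.850637); Gamma_uuu = 0.000000, Gamma_uuv = 0.000000, Gamma_uvv = 4.047050, Gamma_vuu = 0.000000, Gamma_vuv = -0.240415, Gamma_vvv = 0.000000; k3 = (-2.601504, 1.850637, -13.860564, -2.314930)
  k4: at (u, v) = (-0.224131, -0.059614), (du/dtau, dv/dtau) = (-2.946537, 1.793412); Gamma_uuu = 0.000000, Gamma_uuv = 0.000000, Gamma_uvv = 4.109965, Gamma_vuu = 0.000000, Gamma_vuv = -0.236735, Gamma_vvv = 0.000000; k4 = (-2.946537, 1.793412, -13.218997, -2.501985)
  Y <- Y + (h/6)(k1 + 2k2 + 2k3 + k4): u = -0.2244, v = -0.0595, du/dtau = -2.9477, dv/dtau = 1.7932
step 3:
  k1: at (u, v) = (-0.224356, -0.059504), (du/dtau, dv/dtau) = (-2.947666, 1.793198); Gamma_uuu = 0.000000, Gamma_uuv = 0.000000, Gamma_uvv = 4.110184, Gamma_vuu = 0.000000, Gamma_vuv = -0.236722, Gamma_vvv = 0.000000; k1 = (-2.947666, 1.793198, -13.216535, -2.502510)
  k2: at (u, v) = (-0.298048, -0.014674), (du/dtau, dv/dtau) = (-3.278079, 1.730635); Gamma_uuu = 0.000000, Gamma_uuv = 0.000000, Gamma_uvv = 4.181884, Gamma_vuu = 0.000000, Gamma_vuv = -0.232664, Gamma_vvv = 0.000000; k2 = (-3.278079, 1.730635, -12.525149, -2.639877)
  k3: at (u, v) = (-0.306308, -0.016238), (du/dtau, dv/dtau) = (-3.260794, 1.727201); Gamma_uuu = 0.000000, Gamma_uuv = 0.000000, Gamma_uvv = 4.189921, Gamma_vuu = 0.000000, Gamma_vuv = -0.232217, Gamma_vvv = 0.000000; k3 = (-3.260794, 1.727201, -12.499467, -2.615719)
  k4: at (u, v) = (-0.387396, 0.026856), (du/dtau, dv/dtau) = (-3.572639, 1.662412); Gamma_uuu = 0.000000, Gamma_uuv = 0.000000, Gamma_uvv = 4.268817, Gamma_vuu = 0.000000, Gamma_vuv = -0.227926, Gamma_vvv = 0.000000; k4 = (-3.572639, 1.662412, -11.797357, -2.707390)
  Y <- Y + (h/6)(k1 + 2k2 + 2k3 + k4): u = -0.3877, v = 0.0269, du/dtau = -3.5732, dv/dtau = 1.6622
step 4:
  k1: at (u, v) = (-0.387673, 0.026924), (du/dtau, dv/dtau) = (-3.573192, 1.662189); Gamma_uuu = 0.000000, Gamma_uuv = 0.000000, Gamma_uvv = 4.269087, Gamma_vuu = 0.000000, Gamma_vuv = -0.227911, Gamma_vvv = 0.000000; k1 = (-3.573192, 1.662189, -11.794936, -2.707275)
  k2: at (u, v) = (-0.477003, 0.068478), (du/dtau, dv/dtau) = (-3.868065, 1.594507); Gamma_uuu = 0.000000, Gamma_uuv = 0.000000, Gamma_uvv = 4.356003, Gamma_vuu = 0.000000, Gamma_vuv = -0.223364, Gamma_vvv = 0.000000; k2 = (-3.868065, 1.594507, -11.074926, -2.755261)
  k3: at (u, v) = (-0.484375, 0.066786), (du/dtau, dv/dtau) = (-3.850065, 1.593307); Gamma_uuu = 0.000000, Gamma_uuv = 0.000000, Gamma_uvv = 4.363175, Gamma_vuu = 0.000000, Gamma_vuv = -0.222997, Gamma_vvv = 0.000000; k3 = (-3.850065, 1.593307, -11.076476, -2.735871)
  k4: at (u, v) = (-0.580176, 0.106589), (du/dtau, dv/dtau) = (-4.127015, 1.525395); Gamma_uuu = 0.000000, Gamma_uuv = 0.000000, Gamma_uvv = 4.456388, Gamma_vuu = 0.000000, Gamma_vuv = -0.218332, Gamma_vvv = 0.000000; k4 = (-4.127015, 1.525395, -10.369256, -2.748946)
  Y <- Y + (h/6)(k1 + 2k2 + 2k3 + k4): u = -0.5805, v = 0.1066, du/dtau = -4.1271, dv/dtau = 1.5252

Answer: u = -0.5805, v = 0.1066, du/dtau = -4.1271, dv/dtau = 1.5252


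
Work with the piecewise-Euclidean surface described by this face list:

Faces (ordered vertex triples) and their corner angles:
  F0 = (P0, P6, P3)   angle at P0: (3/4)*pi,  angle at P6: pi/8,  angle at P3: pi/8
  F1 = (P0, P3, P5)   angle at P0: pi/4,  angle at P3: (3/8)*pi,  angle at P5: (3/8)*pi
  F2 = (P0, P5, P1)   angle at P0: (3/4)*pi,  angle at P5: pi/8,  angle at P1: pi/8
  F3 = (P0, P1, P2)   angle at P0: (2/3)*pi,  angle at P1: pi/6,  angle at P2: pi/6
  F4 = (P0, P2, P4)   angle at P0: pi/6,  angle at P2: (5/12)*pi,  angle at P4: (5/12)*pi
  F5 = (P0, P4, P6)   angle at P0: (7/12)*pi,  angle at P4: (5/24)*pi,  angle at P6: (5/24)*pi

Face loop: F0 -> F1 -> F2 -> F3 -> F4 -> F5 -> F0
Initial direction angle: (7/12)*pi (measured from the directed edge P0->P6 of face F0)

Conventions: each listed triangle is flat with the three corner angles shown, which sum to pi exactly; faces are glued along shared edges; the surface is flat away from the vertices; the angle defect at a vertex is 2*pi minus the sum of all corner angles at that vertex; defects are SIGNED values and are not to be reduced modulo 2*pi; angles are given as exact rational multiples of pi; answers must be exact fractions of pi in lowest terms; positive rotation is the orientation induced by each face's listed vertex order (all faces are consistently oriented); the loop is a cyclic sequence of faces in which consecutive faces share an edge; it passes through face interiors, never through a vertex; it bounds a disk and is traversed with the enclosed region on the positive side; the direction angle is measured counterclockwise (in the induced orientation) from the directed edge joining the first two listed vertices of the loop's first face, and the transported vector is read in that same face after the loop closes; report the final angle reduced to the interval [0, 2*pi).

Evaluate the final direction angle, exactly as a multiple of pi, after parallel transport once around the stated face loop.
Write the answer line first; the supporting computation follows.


Answer: final direction angle = (17/12)*pi

enclosed vertex P0: corner angles sum to (19/6)*pi, defect = 2*pi - (19/6)*pi = (-7/6)*pi
transport around the loop rotates by the sum of enclosed defects; add to the initial angle mod 2*pi
final angle = (7/12)*pi - (7/6)*pi = (17/12)*pi (mod 2*pi)


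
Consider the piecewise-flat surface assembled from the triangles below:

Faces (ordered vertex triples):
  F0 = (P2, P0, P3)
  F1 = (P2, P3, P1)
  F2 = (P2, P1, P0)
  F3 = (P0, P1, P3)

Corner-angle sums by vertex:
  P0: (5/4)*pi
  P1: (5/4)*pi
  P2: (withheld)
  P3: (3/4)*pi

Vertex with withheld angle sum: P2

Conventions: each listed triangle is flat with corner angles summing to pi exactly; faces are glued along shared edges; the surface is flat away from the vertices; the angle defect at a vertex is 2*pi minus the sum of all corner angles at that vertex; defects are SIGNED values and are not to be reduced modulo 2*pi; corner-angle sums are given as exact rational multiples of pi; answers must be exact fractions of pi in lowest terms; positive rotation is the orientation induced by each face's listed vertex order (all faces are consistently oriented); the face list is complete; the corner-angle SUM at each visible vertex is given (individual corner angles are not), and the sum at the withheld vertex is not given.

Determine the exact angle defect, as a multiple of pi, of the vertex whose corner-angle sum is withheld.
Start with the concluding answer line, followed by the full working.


Answer: defect(P2) = (5/4)*pi

V = 4, E = 6, F = 4; chi = V - E + F = 2
Gauss-Bonnet: total defect = 2*pi*chi = 4*pi; visible defects sum to (11/4)*pi


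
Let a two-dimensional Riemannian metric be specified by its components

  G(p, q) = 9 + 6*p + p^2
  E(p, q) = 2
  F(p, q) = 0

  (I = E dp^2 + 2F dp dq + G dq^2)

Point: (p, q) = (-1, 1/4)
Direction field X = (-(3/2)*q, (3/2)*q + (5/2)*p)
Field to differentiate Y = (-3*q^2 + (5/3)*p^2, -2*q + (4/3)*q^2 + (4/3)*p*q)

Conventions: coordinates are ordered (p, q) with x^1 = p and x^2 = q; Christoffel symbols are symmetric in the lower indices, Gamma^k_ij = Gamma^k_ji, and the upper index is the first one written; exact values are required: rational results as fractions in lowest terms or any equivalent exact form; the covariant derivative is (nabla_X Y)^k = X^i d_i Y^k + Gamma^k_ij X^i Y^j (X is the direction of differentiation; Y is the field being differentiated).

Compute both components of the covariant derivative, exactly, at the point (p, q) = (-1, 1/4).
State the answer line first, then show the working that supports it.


Answer: (nabla_X Y)^p = 91/32, (nabla_X Y)^q = 3157/768

E = 2, F = 0, G = 4 at the point
E_p = 0, E_q = 0, F_p = 0, F_q = 0, G_p = 4, G_q = 0
EG - F^2 = 8;  g^inv = (1/8) * [[4, 0], [0, 2]]
first-kind symbols [ij,l] = (1/2)(d_i g_jl + d_j g_il - d_l g_ij): [pp,p] = E_p/2 = 0, [pp,q] = F_p - E_q/2 = 0, [pq,p] = E_q/2 = 0, [pq,q] = G_p/2 = 2, [qq,p] = F_q - G_p/2 = -2, [qq,q] = G_q/2 = 0
Gamma^p_ij = (G*[ij,p] - F*[ij,q])/(EG - F^2), Gamma^q_ij = (E*[ij,q] - F*[ij,p])/(EG - F^2)
Gamma_ppp = 0, Gamma_ppq = 0, Gamma_pqq = -1, Gamma_qpp = 0, Gamma_qpq = 1/2, Gamma_qqq = 0
X = (-3/8, -17/8), Y = (71/48, -3/4) at the point


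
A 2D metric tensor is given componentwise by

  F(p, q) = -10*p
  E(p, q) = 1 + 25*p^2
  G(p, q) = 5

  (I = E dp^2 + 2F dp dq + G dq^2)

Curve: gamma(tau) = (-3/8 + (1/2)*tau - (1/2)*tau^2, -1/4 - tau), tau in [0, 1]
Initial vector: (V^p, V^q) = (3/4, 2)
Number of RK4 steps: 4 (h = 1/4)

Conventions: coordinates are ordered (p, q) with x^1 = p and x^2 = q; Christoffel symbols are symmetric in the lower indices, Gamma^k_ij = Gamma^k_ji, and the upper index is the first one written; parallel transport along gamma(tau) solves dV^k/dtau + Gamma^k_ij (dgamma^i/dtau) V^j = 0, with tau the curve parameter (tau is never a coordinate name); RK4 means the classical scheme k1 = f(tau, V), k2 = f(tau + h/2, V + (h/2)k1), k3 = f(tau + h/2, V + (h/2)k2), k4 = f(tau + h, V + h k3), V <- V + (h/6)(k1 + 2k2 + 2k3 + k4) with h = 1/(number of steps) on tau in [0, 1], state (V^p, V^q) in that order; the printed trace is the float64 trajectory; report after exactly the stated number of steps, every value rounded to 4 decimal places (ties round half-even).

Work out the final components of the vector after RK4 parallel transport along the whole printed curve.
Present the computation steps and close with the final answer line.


gamma'(tau) = (1/2 - tau, -1); f(tau, V)^k = -Gamma^k_ij(gamma(tau)) gamma'^i(tau) V^j; h = 1/4; intermediate values shown to 6 dp
curve data and Christoffel symbols at the stage parameters:
  tau = 0.000000: gamma = (-0.375000, -0.250000), gamma' = (0.500000, -1.000000); Gamma_ppp = -1.100917, Gamma_ppq = 0.000000, Gamma_pqq = 0.000000, Gamma_qpp = -1.174312, Gamma_qpq = 0.000000, Gamma_qqq = 0.000000
  tau = 0.125000: gamma = (-0.320312, -0.375000), gamma' = (0.375000, -1.000000); Gamma_ppp = -1.058534, Gamma_ppq = 0.000000, Gamma_pqq = 0.000000, Gamma_qpp = -1.321877, Gamma_qpq = 0.000000, Gamma_qqq = 0.000000
  tau = 0.250000: gamma = (-0.281250, -0.500000), gamma' = (0.250000, -1.000000); Gamma_ppp = -1.007698, Gamma_ppq = 0.000000, Gamma_pqq = 0.000000, Gamma_qpp = -1.433170, Gamma_qpq = 0.000000, Gamma_qqq = 0.000000
  tau = 0.375000: gamma = (-0.257812, -0.625000), gamma' = (0.125000, -1.000000); Gamma_ppp = -0.967520, Gamma_ppq = 0.000000, Gamma_pqq = 0.000000, Gamma_qpp = -1.501122, Gamma_qpq = 0.000000, Gamma_qqq = 0.000000
  tau = 0.500000: gamma = (-0.250000, -0.750000), gamma' = (0.000000, -1.000000); Gamma_ppp = -0.952381, Gamma_ppq = 0.000000, Gamma_pqq = 0.000000, Gamma_qpp = -1.523810, Gamma_qpq = 0.000000, Gamma_qqq = 0.000000
  tau = 0.625000: gamma = (-0.257812, -0.875000), gamma' = (-0.125000, -1.000000); Gamma_ppp = -0.967520, Gamma_ppq = 0.000000, Gamma_pqq = 0.000000, Gamma_qpp = -1.501122, Gamma_qpq = 0.000000, Gamma_qqq = 0.000000
  tau = 0.750000: gamma = (-0.281250, -1.000000), gamma' = (-0.250000, -1.000000); Gamma_ppp = -1.007698, Gamma_ppq = 0.000000, Gamma_pqq = 0.000000, Gamma_qpp = -1.433170, Gamma_qpq = 0.000000, Gamma_qqq = 0.000000
  tau = 0.875000: gamma = (-0.320312, -1.125000), gamma' = (-0.375000, -1.000000); Gamma_ppp = -1.058534, Gamma_ppq = 0.000000, Gamma_pqq = 0.000000, Gamma_qpp = -1.321877, Gamma_qpq = 0.000000, Gamma_qqq = 0.000000
  tau = 1.000000: gamma = (-0.375000, -1.250000), gamma' = (-0.500000, -1.000000); Gamma_ppp = -1.100917, Gamma_ppq = 0.000000, Gamma_pqq = 0.000000, Gamma_qpp = -1.174312, Gamma_qpq = 0.000000, Gamma_qqq = 0.000000
step 0: V^p = 0.7500, V^q = 2.0000
step 1: k1 = (0.412844, 0.440367), k2 = (0.318198, 0.397359), k3 = (0.313501, 0.391494), k4 = (0.208688, 0.296801); V <- V + (h/6)(k1 + 2k2 + 2k3 + k4): V^p = 0.8285, V^q = 2.0965
step 2: k1 = (0.208729, 0.296859), k2 = (0.103359, 0.160363), k3 = (0.101766, 0.157892), k4 = (0.000000, 0.000000); V <- V + (h/6)(k1 + 2k2 + 2k3 + k4): V^p = 0.8543, V^q = 2.1353
step 3: k1 = (0.000000, 0.000000), k2 = (-0.103323, -0.160307), k3 = (-0.101761, -0.157883), k4 = (-0.208817, -0.296985); V <- V + (h/6)(k1 + 2k2 + 2k3 + k4): V^p = 0.8285, V^q = 2.0965
step 4: k1 = (-0.208729, -0.296859), k2 = (-0.318532, -0.397776), k3 = (-0.313083, -0.390972), k4 = (-0.412991, -0.440524); V <- V + (h/6)(k1 + 2k2 + 2k3 + k4): V^p = 0.7500, V^q = 2.0000

Answer: V^p = 0.7500, V^q = 2.0000
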